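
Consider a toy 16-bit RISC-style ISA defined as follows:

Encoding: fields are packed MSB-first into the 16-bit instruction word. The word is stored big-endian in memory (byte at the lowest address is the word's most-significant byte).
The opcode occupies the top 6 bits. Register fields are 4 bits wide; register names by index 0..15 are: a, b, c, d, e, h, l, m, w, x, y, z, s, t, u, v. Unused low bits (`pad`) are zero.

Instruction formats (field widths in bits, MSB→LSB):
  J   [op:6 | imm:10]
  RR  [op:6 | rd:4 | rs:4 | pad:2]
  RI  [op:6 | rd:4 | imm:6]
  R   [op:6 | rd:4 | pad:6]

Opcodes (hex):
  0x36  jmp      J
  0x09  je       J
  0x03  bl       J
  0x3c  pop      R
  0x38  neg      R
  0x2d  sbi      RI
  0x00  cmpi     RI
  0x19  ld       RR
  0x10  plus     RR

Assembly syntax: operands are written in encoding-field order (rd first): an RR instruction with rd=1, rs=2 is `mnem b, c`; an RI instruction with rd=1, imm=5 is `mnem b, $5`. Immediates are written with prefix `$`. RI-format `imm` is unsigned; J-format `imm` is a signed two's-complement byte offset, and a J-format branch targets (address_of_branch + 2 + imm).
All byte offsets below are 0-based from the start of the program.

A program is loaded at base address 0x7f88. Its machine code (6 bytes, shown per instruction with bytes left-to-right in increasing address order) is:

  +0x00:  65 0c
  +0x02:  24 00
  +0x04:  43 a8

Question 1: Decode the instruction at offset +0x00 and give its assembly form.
ld e, d

off 0x00: read 65 0c as big → 0x650c
  top 6b → 0x19 → ld [RR]
  [9:6] rd=4 = e
  [5:2] rs=3 = d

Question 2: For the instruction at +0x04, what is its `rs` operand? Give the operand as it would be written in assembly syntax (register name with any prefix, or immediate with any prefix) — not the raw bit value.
y

@+04  big-endian(43 a8) = 0x43a8
  opcode bits[15:10]=0x10: plus/RR
  [9:6] rd=14 = u
  [5:2] rs=10 = y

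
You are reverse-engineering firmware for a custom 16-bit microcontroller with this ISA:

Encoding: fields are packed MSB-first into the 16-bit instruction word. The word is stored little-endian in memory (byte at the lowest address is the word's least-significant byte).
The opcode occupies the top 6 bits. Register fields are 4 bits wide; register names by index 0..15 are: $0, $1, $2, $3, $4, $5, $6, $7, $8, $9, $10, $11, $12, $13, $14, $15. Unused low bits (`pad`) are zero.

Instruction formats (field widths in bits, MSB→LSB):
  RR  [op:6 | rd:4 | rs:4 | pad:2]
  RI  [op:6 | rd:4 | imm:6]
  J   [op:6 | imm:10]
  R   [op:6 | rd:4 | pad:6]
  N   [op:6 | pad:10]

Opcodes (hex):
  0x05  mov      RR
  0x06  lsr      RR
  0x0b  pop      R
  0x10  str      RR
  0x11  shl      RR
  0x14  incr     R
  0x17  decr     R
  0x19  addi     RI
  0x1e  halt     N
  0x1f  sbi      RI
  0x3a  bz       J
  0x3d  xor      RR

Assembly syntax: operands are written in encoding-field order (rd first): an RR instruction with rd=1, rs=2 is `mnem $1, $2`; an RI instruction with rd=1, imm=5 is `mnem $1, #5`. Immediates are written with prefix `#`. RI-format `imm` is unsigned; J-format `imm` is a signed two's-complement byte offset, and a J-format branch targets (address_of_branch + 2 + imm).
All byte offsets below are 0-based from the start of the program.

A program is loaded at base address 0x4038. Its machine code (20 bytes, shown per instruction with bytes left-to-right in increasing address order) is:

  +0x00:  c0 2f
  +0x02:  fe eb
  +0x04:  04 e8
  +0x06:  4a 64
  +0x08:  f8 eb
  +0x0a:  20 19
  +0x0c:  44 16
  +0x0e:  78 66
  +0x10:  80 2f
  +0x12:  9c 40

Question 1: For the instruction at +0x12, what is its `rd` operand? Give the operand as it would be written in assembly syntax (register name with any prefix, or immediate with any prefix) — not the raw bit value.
$2

[12] 9c 40 → 0x409c
  top 6b → 0x10 → str [RR]
  rd: (w>>6)&0xf=0x2 → $2
  rs: (w>>2)&0xf=0x7 → $7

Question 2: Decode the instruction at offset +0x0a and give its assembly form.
off 0x0a: read 20 19 as little → 0x1920
  top 6b → 0x6 → lsr [RR]
  [9:6] rd=4 = $4
  [5:2] rs=8 = $8

lsr $4, $8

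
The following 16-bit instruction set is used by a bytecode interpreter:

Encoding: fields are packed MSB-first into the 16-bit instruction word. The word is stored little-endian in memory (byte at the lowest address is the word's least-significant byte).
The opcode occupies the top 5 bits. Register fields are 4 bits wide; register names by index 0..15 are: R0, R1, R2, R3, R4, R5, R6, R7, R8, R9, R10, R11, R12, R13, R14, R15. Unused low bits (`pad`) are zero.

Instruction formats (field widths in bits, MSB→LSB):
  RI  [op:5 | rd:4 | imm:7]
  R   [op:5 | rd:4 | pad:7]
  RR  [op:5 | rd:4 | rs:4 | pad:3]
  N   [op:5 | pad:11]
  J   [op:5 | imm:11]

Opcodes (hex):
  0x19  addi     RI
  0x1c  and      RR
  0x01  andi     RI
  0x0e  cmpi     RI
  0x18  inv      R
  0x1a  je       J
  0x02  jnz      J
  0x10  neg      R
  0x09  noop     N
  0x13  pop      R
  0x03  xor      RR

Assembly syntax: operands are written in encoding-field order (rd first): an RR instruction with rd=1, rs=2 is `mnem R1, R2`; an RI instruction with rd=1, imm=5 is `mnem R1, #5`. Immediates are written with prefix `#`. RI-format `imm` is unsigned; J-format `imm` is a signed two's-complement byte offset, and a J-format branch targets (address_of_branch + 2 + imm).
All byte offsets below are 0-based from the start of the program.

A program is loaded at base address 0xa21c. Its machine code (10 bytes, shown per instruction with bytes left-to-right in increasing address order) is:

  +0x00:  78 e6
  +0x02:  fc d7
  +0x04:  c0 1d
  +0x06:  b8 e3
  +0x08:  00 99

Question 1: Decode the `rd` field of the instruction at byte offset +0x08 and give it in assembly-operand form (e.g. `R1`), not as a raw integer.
R2

@+08  little-endian(00 99) = 0x9900
  opcode bits[15:11]=0x13: pop/R
  rd: (w>>7)&0xf=0x2 → R2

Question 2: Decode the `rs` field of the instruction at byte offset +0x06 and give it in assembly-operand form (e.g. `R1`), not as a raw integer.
[06] b8 e3 → 0xe3b8
  op=0xe3b8>>11=0x1c ⇒ and (RR)
  [10:7] rd=7 = R7
  [6:3] rs=7 = R7

R7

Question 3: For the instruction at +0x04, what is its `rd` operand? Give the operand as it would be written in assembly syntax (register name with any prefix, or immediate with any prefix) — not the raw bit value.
off 0x04: read c0 1d as little → 0x1dc0
  top 5b → 0x3 → xor [RR]
  rd: (w>>7)&0xf=0xb → R11
  rs: (w>>3)&0xf=0x8 → R8

R11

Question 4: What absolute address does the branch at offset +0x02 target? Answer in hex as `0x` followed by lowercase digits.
0xa21c

[02] fc d7 → 0xd7fc
  op=0xd7fc>>11=0x1a ⇒ je (J)
  [10:0] imm=2044 (s11→-4) = #-4
  target = base 0xa21c + off 0x02 + 2 + imm -4 = 0xa21c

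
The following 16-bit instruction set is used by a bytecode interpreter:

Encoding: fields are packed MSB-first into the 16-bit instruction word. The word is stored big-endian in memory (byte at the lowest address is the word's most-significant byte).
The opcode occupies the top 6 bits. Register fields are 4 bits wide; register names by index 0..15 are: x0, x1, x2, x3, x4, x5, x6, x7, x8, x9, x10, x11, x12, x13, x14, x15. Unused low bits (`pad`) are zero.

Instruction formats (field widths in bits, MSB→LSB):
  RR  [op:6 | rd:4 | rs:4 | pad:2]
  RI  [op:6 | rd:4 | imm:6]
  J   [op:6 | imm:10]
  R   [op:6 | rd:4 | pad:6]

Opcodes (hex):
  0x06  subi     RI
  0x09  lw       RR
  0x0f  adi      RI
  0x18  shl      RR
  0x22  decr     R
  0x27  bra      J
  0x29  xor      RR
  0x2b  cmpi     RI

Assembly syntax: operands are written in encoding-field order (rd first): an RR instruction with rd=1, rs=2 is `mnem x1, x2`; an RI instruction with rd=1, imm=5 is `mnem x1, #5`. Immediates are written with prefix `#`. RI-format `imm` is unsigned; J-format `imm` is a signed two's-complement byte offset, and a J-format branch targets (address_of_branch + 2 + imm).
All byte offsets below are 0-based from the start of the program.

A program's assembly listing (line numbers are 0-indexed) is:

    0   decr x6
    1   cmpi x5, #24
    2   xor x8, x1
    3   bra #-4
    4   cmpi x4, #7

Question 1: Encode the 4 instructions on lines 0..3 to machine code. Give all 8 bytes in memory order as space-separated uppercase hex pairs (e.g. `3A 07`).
89 80 AD 58 A6 04 9F FC

line 0 (decr): pack op=0x22:6|rd=6:4|pad=0:6 = 0x8980; big→ 89 80
line 1 (cmpi): pack op=0x2b:6|rd=5:4|imm=24:6 = 0xad58; big→ ad 58
line 2 (xor): pack op=0x29:6|rd=8:4|rs=1:4|pad=0:2 = 0xa604; big→ a6 04
line 3 (bra): pack op=0x27:6|imm=-4:10 = 0x9ffc; big→ 9f fc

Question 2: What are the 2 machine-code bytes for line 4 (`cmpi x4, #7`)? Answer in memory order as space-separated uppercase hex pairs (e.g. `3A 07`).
4. cmpi fields op=0x2b:6|rd=4:4|imm=7:6 → word ad07h → ad 07

AD 07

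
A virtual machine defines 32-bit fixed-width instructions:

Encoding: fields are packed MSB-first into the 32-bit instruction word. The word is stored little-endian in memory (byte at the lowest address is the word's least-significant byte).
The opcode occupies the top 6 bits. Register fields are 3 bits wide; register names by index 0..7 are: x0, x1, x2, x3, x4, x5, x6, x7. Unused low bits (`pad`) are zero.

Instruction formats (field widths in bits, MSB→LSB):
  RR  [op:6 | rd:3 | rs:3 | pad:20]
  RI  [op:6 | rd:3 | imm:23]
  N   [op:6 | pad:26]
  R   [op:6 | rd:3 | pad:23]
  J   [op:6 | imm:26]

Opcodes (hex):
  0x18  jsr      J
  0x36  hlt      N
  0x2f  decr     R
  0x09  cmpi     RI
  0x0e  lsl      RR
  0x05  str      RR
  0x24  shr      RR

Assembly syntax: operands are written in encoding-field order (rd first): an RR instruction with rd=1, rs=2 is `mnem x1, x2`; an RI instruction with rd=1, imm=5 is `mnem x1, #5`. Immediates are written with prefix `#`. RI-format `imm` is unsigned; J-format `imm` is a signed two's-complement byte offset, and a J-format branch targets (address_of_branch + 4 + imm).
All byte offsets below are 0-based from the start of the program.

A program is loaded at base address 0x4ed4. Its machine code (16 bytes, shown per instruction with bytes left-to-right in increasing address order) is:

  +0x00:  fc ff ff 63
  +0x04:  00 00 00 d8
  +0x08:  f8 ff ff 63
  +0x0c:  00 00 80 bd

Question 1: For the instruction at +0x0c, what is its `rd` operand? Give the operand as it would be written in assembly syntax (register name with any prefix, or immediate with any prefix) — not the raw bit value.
+0x0c: 00 00 80 bd ⇒ word 0xbd800000 (little)
  opcode bits[31:26]=0x2f: decr/R
  rd: (w>>23)&0x7=0x3 → x3

x3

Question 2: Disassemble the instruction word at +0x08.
jsr #-8

off 0x08: read f8 ff ff 63 as little → 0x63fffff8
  opcode bits[31:26]=0x18: jsr/J
  imm: (w>>0)&0x3ffffff=0x3fffff8 (s26→-8) → #-8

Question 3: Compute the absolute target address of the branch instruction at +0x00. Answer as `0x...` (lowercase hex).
0x4ed4

@+00  little-endian(fc ff ff 63) = 0x63fffffc
  opcode bits[31:26]=0x18: jsr/J
  imm: (w>>0)&0x3ffffff=0x3fffffc (s26→-4) → #-4
  target = base 0x4ed4 + off 0x00 + 4 + imm -4 = 0x4ed4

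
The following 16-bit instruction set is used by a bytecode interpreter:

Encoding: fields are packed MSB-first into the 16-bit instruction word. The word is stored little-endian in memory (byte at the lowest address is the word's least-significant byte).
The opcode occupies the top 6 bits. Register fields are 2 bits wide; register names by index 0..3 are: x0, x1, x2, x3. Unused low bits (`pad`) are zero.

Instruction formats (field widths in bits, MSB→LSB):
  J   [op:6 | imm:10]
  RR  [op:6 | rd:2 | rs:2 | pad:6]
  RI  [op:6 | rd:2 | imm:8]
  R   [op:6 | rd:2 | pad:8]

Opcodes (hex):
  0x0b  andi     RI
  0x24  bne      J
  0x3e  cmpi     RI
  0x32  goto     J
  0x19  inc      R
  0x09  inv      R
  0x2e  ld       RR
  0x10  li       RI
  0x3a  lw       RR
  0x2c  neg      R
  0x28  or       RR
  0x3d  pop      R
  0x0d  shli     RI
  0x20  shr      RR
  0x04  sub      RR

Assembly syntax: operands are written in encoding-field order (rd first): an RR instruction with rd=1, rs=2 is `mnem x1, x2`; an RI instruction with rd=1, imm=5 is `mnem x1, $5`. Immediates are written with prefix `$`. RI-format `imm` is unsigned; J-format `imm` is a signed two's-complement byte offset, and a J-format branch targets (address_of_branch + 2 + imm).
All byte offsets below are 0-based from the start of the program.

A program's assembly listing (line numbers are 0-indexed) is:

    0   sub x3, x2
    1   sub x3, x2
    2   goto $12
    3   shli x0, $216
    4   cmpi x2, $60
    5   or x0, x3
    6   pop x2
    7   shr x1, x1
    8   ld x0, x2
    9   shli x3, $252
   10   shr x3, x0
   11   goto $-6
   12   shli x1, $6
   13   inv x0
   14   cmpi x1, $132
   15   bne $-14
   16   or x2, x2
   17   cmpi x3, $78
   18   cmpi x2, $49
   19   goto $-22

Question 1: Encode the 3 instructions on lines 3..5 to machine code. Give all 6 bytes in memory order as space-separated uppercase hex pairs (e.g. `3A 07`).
3. shli fields op=0xd:6|rd=0:2|imm=216:8 → word 34d8h → d8 34
4. cmpi fields op=0x3e:6|rd=2:2|imm=60:8 → word fa3ch → 3c fa
5. or fields op=0x28:6|rd=0:2|rs=3:2|pad=0:6 → word a0c0h → c0 a0

D8 34 3C FA C0 A0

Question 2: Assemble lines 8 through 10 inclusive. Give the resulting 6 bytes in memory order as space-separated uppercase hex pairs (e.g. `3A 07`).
L8: ld op=0x2e:6|rd=0:2|rs=2:2|pad=0:6 ⇒ 0xb880 ⇒ little 80 b8
L9: shli op=0xd:6|rd=3:2|imm=252:8 ⇒ 0x37fc ⇒ little fc 37
L10: shr op=0x20:6|rd=3:2|rs=0:2|pad=0:6 ⇒ 0x8300 ⇒ little 00 83

80 B8 FC 37 00 83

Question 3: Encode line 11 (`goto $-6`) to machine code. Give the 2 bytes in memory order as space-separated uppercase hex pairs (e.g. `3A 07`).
FA CB

line 11 (goto): pack op=0x32:6|imm=-6:10 = 0xcbfa; little→ fa cb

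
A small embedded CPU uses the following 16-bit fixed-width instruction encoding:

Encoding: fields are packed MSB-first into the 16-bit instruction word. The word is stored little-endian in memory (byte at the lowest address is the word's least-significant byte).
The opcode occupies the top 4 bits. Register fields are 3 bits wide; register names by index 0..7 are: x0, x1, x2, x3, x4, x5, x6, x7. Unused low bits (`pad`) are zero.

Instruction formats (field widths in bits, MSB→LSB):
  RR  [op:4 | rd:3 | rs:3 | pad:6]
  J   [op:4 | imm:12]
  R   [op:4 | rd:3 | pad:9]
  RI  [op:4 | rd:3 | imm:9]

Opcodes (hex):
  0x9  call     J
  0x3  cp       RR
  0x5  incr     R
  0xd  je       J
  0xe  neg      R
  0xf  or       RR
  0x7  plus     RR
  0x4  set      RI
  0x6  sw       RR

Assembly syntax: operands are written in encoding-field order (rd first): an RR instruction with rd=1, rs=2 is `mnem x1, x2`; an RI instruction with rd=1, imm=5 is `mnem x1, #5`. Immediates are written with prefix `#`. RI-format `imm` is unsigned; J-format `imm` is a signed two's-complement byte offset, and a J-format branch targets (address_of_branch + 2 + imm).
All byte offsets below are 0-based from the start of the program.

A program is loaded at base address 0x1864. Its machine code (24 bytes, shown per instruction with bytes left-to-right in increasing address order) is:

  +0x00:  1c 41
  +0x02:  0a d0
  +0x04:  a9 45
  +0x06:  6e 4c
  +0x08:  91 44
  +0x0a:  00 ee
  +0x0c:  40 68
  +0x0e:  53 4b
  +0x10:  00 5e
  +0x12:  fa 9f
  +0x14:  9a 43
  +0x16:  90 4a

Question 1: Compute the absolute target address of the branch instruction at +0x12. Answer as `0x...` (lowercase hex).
+0x12: fa 9f ⇒ word 0x9ffa (little)
  op=0x9ffa>>12=0x9 ⇒ call (J)
  imm: (w>>0)&0xfff=0xffa (s12→-6) → #-6
  target = base 0x1864 + off 0x12 + 2 + imm -6 = 0x1872

0x1872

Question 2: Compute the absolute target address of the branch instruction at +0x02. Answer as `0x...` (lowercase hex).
0x1872

off 0x02: read 0a d0 as little → 0xd00a
  op=0xd00a>>12=0xd ⇒ je (J)
  imm: (w>>0)&0xfff=0xa → #10
  target = base 0x1864 + off 0x02 + 2 + imm 10 = 0x1872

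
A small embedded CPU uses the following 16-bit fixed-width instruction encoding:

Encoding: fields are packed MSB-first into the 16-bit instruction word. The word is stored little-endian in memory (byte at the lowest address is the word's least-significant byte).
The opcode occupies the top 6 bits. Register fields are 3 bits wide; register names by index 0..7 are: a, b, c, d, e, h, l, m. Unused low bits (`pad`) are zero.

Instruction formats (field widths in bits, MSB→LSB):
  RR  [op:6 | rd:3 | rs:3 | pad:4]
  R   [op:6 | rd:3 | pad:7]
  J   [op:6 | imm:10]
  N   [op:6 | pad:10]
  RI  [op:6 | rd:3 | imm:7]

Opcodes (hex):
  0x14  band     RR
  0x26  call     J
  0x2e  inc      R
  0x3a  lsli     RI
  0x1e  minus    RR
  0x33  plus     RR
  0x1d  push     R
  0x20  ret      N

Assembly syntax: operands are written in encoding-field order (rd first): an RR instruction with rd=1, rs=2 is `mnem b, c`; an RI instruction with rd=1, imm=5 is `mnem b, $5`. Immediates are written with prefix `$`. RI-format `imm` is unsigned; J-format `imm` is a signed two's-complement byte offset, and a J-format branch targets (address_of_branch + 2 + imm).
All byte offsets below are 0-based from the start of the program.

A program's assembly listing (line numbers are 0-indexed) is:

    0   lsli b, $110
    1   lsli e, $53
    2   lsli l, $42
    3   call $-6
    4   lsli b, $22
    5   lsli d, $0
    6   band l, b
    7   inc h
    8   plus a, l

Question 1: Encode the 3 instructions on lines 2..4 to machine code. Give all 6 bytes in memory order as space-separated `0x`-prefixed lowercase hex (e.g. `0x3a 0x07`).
L2: lsli op=0x3a:6|rd=6:3|imm=42:7 ⇒ 0xeb2a ⇒ little 2a eb
L3: call op=0x26:6|imm=-6:10 ⇒ 0x9bfa ⇒ little fa 9b
L4: lsli op=0x3a:6|rd=1:3|imm=22:7 ⇒ 0xe896 ⇒ little 96 e8

0x2a 0xeb 0xfa 0x9b 0x96 0xe8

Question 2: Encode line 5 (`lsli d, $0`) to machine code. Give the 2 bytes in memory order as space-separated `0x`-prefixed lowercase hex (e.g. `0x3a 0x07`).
5. lsli fields op=0x3a:6|rd=3:3|imm=0:7 → word e980h → 80 e9

0x80 0xe9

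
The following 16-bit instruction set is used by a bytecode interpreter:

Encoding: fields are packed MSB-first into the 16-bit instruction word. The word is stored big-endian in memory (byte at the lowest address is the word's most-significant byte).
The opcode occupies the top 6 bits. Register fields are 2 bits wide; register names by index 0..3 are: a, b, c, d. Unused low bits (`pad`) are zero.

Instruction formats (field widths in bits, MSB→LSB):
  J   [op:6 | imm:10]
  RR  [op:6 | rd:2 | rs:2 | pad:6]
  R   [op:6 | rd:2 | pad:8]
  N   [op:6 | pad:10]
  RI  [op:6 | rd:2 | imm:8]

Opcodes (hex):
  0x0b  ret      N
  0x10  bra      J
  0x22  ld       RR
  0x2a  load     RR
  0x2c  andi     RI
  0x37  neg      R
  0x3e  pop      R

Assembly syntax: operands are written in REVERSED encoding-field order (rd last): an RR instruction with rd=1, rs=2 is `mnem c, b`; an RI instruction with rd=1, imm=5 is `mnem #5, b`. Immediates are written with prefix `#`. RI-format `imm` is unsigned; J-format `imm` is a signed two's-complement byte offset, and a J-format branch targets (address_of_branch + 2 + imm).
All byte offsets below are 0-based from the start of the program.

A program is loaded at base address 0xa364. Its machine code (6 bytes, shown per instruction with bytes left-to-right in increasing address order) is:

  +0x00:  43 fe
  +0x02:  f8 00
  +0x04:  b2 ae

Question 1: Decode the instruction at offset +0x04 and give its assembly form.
+0x04: b2 ae ⇒ word 0xb2ae (big)
  opcode bits[15:10]=0x2c: andi/RI
  rd@[9:8]=0x2 ⇒ c
  imm@[7:0]=0xae ⇒ #174

andi #174, c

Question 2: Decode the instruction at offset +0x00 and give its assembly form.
@+00  big-endian(43 fe) = 0x43fe
  op=0x43fe>>10=0x10 ⇒ bra (J)
  imm@[9:0]=0x3fe (s10→-2) ⇒ #-2

bra #-2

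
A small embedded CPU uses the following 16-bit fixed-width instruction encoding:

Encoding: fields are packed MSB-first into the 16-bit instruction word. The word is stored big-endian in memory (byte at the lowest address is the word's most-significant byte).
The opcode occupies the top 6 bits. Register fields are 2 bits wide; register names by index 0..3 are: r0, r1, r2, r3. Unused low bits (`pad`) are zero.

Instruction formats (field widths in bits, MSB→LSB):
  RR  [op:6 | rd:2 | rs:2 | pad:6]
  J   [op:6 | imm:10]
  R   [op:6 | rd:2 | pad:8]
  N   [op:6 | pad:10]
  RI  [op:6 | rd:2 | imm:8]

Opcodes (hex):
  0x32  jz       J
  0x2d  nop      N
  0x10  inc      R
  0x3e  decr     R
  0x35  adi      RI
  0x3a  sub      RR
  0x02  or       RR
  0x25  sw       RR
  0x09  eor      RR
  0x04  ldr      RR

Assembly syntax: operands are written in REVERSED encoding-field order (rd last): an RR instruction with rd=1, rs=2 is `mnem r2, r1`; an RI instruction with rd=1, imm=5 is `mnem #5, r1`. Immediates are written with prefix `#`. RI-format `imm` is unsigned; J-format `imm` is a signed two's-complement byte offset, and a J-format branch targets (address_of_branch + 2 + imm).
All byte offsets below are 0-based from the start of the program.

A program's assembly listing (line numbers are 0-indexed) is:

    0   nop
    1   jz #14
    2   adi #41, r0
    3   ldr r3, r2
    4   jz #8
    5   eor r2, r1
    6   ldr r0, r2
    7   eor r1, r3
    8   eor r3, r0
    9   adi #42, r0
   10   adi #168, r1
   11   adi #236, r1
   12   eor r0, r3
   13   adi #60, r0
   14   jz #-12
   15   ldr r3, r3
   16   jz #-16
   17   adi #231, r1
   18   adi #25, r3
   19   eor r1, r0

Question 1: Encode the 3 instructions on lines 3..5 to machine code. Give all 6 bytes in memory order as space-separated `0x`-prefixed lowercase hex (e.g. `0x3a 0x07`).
0x12 0xc0 0xc8 0x08 0x25 0x80

L3: ldr op=0x4:6|rd=2:2|rs=3:2|pad=0:6 ⇒ 0x12c0 ⇒ big 12 c0
L4: jz op=0x32:6|imm=8:10 ⇒ 0xc808 ⇒ big c8 08
L5: eor op=0x9:6|rd=1:2|rs=2:2|pad=0:6 ⇒ 0x2580 ⇒ big 25 80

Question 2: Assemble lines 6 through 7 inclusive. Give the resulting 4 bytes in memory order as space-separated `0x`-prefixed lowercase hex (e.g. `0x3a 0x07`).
0x12 0x00 0x27 0x40

6. ldr fields op=0x4:6|rd=2:2|rs=0:2|pad=0:6 → word 1200h → 12 00
7. eor fields op=0x9:6|rd=3:2|rs=1:2|pad=0:6 → word 2740h → 27 40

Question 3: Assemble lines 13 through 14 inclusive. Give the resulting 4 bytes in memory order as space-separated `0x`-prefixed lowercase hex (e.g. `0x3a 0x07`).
0xd4 0x3c 0xcb 0xf4

L13: adi op=0x35:6|rd=0:2|imm=60:8 ⇒ 0xd43c ⇒ big d4 3c
L14: jz op=0x32:6|imm=-12:10 ⇒ 0xcbf4 ⇒ big cb f4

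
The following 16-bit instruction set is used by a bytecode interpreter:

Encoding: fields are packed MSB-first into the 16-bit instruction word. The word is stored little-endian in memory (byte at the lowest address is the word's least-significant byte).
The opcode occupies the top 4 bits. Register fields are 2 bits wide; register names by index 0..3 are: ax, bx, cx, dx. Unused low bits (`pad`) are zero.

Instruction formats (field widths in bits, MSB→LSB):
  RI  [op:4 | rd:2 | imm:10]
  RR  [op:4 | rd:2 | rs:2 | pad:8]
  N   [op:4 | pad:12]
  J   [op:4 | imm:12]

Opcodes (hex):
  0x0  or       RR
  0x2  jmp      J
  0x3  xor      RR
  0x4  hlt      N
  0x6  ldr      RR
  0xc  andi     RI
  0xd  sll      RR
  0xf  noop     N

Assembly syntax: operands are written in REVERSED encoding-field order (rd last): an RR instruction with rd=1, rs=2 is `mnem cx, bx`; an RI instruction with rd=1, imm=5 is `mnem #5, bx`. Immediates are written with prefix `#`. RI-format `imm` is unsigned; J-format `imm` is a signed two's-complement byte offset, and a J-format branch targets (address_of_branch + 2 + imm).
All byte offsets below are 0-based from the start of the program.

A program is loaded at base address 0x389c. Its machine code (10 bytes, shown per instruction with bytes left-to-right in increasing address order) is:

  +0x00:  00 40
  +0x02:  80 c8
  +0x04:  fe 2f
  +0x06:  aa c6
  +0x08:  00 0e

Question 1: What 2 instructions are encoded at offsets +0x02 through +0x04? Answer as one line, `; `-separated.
andi #128, cx; jmp #-2

+0x02: 80 c8 ⇒ word 0xc880 (little)
  top 4b → 0xc → andi [RI]
  rd: (w>>10)&0x3=0x2 → cx
  imm: (w>>0)&0x3ff=0x80 → #128
+0x04: fe 2f ⇒ word 0x2ffe (little)
  top 4b → 0x2 → jmp [J]
  imm: (w>>0)&0xfff=0xffe (s12→-2) → #-2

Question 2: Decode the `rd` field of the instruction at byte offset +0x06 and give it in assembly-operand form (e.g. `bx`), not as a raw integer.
off 0x06: read aa c6 as little → 0xc6aa
  op=0xc6aa>>12=0xc ⇒ andi (RI)
  rd@[11:10]=0x1 ⇒ bx
  imm@[9:0]=0x2aa ⇒ #682

bx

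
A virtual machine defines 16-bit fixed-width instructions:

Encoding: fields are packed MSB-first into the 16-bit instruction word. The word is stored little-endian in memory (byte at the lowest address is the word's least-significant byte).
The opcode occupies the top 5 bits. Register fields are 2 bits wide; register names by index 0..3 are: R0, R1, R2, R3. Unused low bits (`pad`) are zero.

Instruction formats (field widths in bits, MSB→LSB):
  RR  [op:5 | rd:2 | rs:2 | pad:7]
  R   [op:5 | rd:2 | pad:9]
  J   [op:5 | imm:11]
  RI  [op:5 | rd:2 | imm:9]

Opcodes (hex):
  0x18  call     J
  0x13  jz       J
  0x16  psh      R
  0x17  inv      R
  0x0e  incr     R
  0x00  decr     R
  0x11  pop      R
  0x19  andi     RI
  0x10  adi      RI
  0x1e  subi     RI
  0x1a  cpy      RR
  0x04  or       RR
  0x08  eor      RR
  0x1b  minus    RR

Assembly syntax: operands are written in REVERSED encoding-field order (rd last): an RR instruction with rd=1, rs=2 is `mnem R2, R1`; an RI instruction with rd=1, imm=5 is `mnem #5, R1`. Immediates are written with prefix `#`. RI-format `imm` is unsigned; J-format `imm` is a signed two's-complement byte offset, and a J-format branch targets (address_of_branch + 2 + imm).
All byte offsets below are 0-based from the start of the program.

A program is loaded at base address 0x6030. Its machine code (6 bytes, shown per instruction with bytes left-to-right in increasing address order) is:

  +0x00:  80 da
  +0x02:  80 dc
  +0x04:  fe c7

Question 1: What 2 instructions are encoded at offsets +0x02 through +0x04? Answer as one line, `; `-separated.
minus R1, R2; call #-2

+0x02: 80 dc ⇒ word 0xdc80 (little)
  opcode bits[15:11]=0x1b: minus/RR
  rd: (w>>9)&0x3=0x2 → R2
  rs: (w>>7)&0x3=0x1 → R1
+0x04: fe c7 ⇒ word 0xc7fe (little)
  opcode bits[15:11]=0x18: call/J
  imm: (w>>0)&0x7ff=0x7fe (s11→-2) → #-2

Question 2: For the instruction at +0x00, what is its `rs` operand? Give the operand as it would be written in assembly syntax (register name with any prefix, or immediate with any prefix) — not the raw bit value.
[00] 80 da → 0xda80
  opcode bits[15:11]=0x1b: minus/RR
  rd: (w>>9)&0x3=0x1 → R1
  rs: (w>>7)&0x3=0x1 → R1

R1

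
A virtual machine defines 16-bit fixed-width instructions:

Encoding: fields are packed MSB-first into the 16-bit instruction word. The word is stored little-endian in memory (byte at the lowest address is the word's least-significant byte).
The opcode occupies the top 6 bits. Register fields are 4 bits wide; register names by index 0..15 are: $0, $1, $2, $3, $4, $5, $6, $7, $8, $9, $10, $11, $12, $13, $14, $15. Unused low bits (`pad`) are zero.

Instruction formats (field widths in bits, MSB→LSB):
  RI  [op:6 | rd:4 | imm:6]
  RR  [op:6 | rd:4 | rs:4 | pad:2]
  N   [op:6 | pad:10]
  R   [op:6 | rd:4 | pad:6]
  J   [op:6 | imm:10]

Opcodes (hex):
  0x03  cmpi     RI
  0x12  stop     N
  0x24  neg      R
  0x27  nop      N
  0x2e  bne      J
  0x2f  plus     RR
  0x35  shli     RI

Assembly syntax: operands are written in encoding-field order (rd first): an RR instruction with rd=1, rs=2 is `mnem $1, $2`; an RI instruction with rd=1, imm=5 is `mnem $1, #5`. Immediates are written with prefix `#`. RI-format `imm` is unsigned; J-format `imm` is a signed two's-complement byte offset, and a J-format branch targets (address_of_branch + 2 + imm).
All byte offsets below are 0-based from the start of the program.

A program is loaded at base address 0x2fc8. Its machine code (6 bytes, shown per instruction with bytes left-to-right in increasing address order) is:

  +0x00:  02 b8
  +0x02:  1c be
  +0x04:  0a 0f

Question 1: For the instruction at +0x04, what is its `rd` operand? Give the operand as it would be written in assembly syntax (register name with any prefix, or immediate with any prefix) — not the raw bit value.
$12

[04] 0a 0f → 0x0f0a
  opcode bits[15:10]=0x3: cmpi/RI
  rd: (w>>6)&0xf=0xc → $12
  imm: (w>>0)&0x3f=0xa → #10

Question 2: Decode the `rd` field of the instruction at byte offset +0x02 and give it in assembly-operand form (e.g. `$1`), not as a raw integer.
off 0x02: read 1c be as little → 0xbe1c
  op=0xbe1c>>10=0x2f ⇒ plus (RR)
  rd: (w>>6)&0xf=0x8 → $8
  rs: (w>>2)&0xf=0x7 → $7

$8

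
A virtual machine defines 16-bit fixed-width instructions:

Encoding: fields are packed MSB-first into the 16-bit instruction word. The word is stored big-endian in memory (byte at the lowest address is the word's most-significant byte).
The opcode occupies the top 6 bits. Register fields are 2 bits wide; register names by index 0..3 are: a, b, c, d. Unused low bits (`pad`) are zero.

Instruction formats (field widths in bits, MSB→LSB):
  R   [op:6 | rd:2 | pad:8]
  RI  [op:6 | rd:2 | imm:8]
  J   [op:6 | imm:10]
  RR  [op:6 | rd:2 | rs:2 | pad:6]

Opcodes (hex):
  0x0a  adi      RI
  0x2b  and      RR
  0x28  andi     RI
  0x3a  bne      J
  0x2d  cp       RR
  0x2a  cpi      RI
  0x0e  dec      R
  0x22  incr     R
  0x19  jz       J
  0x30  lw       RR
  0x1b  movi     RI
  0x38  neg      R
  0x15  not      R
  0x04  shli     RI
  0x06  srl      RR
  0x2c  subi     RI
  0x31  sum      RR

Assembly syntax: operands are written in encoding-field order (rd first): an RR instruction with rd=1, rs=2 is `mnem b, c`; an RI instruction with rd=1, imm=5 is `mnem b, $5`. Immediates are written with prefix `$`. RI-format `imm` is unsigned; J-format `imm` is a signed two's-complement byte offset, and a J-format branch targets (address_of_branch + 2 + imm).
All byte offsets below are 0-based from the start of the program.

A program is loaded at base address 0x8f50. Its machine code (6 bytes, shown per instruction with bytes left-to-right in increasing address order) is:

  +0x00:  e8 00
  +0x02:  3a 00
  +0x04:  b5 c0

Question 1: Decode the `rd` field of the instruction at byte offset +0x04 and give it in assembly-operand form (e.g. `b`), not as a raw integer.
b

@+04  big-endian(b5 c0) = 0xb5c0
  op=0xb5c0>>10=0x2d ⇒ cp (RR)
  rd@[9:8]=0x1 ⇒ b
  rs@[7:6]=0x3 ⇒ d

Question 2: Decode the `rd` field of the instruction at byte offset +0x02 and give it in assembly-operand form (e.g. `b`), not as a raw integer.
@+02  big-endian(3a 00) = 0x3a00
  top 6b → 0xe → dec [R]
  rd@[9:8]=0x2 ⇒ c

c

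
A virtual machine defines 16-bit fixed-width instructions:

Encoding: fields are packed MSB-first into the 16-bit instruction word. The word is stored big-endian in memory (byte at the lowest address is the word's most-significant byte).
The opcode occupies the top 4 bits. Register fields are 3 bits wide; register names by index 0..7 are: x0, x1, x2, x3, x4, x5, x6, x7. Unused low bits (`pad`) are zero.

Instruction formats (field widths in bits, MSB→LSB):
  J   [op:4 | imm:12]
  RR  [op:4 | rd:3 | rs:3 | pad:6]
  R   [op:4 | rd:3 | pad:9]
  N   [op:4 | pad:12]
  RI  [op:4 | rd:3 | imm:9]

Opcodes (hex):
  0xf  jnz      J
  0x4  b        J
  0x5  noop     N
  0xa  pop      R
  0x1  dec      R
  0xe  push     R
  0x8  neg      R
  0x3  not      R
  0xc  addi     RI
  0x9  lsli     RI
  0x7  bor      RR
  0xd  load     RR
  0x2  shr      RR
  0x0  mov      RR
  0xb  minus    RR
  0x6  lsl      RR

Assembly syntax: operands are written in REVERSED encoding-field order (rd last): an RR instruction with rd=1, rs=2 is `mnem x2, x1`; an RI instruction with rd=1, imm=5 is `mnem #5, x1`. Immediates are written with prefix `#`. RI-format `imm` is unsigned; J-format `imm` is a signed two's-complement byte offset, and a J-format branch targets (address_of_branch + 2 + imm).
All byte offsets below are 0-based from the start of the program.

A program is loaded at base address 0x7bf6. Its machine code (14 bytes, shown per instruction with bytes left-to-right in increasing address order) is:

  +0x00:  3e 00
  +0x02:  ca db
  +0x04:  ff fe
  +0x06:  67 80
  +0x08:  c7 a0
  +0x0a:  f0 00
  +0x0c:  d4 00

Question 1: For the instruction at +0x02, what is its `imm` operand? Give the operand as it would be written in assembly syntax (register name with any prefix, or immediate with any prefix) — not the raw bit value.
#219

[02] ca db → 0xcadb
  opcode bits[15:12]=0xc: addi/RI
  [11:9] rd=5 = x5
  [8:0] imm=219 = #219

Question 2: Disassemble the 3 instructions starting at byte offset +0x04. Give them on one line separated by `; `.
[04] ff fe → 0xfffe
  op=0xfffe>>12=0xf ⇒ jnz (J)
  [11:0] imm=4094 (s12→-2) = #-2
[06] 67 80 → 0x6780
  op=0x6780>>12=0x6 ⇒ lsl (RR)
  [11:9] rd=3 = x3
  [8:6] rs=6 = x6
[08] c7 a0 → 0xc7a0
  op=0xc7a0>>12=0xc ⇒ addi (RI)
  [11:9] rd=3 = x3
  [8:0] imm=416 = #416

jnz #-2; lsl x6, x3; addi #416, x3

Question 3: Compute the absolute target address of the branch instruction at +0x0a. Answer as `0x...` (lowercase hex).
@+0a  big-endian(f0 00) = 0xf000
  top 4b → 0xf → jnz [J]
  [11:0] imm=0 = #0
  target = base 0x7bf6 + off 0x0a + 2 + imm 0 = 0x7c02

0x7c02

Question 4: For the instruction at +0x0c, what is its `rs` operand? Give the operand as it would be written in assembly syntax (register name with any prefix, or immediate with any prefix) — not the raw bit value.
+0x0c: d4 00 ⇒ word 0xd400 (big)
  op=0xd400>>12=0xd ⇒ load (RR)
  [11:9] rd=2 = x2
  [8:6] rs=0 = x0

x0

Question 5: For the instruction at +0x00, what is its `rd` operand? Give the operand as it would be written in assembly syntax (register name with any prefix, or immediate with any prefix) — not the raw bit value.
x7

[00] 3e 00 → 0x3e00
  top 4b → 0x3 → not [R]
  rd@[11:9]=0x7 ⇒ x7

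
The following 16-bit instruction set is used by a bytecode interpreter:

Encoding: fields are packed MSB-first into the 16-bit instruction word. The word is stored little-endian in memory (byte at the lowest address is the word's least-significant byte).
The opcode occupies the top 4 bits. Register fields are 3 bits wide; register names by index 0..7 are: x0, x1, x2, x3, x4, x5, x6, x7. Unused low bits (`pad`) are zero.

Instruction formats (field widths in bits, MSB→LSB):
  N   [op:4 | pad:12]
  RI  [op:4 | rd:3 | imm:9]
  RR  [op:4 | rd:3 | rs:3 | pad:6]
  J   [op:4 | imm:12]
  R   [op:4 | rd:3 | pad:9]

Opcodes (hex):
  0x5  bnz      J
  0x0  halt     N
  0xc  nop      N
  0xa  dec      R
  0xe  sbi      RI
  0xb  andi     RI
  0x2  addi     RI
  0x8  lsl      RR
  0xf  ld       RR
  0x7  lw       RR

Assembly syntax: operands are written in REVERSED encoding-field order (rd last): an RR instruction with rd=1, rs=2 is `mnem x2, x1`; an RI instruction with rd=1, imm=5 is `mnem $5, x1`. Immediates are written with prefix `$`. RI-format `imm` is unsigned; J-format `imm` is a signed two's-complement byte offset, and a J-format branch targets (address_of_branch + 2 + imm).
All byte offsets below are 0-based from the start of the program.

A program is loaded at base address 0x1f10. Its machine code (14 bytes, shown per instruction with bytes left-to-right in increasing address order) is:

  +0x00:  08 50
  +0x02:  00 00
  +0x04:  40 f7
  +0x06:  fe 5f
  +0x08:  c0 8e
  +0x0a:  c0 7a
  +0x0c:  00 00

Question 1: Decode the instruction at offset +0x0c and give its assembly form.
[0c] 00 00 → 0x0000
  op=0x0000>>12=0x0 ⇒ halt (N)

halt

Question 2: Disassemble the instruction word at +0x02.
off 0x02: read 00 00 as little → 0x0000
  opcode bits[15:12]=0x0: halt/N

halt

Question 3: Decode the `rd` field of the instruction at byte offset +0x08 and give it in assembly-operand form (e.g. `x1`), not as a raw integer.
+0x08: c0 8e ⇒ word 0x8ec0 (little)
  top 4b → 0x8 → lsl [RR]
  rd: (w>>9)&0x7=0x7 → x7
  rs: (w>>6)&0x7=0x3 → x3

x7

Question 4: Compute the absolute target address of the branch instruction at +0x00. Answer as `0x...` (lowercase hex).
+0x00: 08 50 ⇒ word 0x5008 (little)
  op=0x5008>>12=0x5 ⇒ bnz (J)
  [11:0] imm=8 = $8
  target = base 0x1f10 + off 0x00 + 2 + imm 8 = 0x1f1a

0x1f1a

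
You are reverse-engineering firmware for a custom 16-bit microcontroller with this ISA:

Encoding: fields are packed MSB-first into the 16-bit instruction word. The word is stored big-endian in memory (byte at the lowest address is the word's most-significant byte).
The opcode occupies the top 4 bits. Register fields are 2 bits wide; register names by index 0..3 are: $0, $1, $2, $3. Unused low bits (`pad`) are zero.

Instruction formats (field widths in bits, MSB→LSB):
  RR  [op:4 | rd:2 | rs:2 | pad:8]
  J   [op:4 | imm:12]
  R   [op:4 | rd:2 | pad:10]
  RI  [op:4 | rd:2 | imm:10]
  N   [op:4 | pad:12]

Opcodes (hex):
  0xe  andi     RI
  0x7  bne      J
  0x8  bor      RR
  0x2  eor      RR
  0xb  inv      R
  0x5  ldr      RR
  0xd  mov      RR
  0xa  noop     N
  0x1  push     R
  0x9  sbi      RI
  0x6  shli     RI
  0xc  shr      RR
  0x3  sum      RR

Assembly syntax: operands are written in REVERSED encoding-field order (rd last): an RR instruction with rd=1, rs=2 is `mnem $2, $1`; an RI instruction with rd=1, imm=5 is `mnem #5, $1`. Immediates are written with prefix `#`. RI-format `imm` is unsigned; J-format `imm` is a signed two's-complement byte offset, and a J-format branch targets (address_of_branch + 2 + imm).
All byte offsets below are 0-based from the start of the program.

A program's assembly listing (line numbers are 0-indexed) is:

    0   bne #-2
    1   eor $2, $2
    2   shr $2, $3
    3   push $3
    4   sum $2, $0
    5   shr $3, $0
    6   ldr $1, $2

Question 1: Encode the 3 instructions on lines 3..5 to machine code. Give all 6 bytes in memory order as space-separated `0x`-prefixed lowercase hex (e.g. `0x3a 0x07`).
0x1c 0x00 0x32 0x00 0xc3 0x00

line 3 (push): pack op=0x1:4|rd=3:2|pad=0:10 = 0x1c00; big→ 1c 00
line 4 (sum): pack op=0x3:4|rd=0:2|rs=2:2|pad=0:8 = 0x3200; big→ 32 00
line 5 (shr): pack op=0xc:4|rd=0:2|rs=3:2|pad=0:8 = 0xc300; big→ c3 00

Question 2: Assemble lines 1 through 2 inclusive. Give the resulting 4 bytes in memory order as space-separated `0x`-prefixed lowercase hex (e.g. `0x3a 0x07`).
1. eor fields op=0x2:4|rd=2:2|rs=2:2|pad=0:8 → word 2a00h → 2a 00
2. shr fields op=0xc:4|rd=3:2|rs=2:2|pad=0:8 → word ce00h → ce 00

0x2a 0x00 0xce 0x00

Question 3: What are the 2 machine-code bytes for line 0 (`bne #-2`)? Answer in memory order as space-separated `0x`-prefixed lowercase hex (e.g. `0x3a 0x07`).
0x7f 0xfe

0. bne fields op=0x7:4|imm=-2:12 → word 7ffeh → 7f fe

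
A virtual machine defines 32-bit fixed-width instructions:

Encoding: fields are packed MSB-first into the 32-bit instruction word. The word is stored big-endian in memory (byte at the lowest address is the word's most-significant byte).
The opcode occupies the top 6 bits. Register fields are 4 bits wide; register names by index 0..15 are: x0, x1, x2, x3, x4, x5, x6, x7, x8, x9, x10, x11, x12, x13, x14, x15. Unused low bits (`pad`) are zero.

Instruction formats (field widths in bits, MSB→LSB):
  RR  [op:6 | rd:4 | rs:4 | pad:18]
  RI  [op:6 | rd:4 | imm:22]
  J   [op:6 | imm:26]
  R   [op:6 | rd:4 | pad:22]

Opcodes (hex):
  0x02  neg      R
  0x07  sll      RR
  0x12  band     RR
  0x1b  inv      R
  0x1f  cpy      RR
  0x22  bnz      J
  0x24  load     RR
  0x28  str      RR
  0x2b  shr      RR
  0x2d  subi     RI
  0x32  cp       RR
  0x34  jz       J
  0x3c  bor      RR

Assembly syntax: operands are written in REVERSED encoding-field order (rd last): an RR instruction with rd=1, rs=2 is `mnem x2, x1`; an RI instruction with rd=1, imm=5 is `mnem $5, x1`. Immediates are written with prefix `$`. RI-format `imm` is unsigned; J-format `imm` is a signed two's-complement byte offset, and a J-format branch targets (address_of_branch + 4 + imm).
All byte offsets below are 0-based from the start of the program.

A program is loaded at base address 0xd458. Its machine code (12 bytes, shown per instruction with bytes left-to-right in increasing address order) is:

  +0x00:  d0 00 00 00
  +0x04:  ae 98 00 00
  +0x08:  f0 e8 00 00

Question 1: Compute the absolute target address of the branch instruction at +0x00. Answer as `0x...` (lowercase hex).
off 0x00: read d0 00 00 00 as big → 0xd0000000
  opcode bits[31:26]=0x34: jz/J
  [25:0] imm=0 = $0
  target = base 0xd458 + off 0x00 + 4 + imm 0 = 0xd45c

0xd45c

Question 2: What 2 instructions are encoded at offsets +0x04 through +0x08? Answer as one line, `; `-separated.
off 0x04: read ae 98 00 00 as big → 0xae980000
  top 6b → 0x2b → shr [RR]
  [25:22] rd=10 = x10
  [21:18] rs=6 = x6
off 0x08: read f0 e8 00 00 as big → 0xf0e80000
  top 6b → 0x3c → bor [RR]
  [25:22] rd=3 = x3
  [21:18] rs=10 = x10

shr x6, x10; bor x10, x3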